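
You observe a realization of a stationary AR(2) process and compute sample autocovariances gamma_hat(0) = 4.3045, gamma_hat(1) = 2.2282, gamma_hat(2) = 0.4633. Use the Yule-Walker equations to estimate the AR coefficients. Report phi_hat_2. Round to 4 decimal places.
\hat\phi_{2} = -0.2190

The Yule-Walker equations for an AR(p) process read, in matrix form,
  Gamma_p phi = r_p,   with   (Gamma_p)_{ij} = gamma(|i - j|),
                       (r_p)_i = gamma(i),   i,j = 1..p.
Substitute the sample gammas (Toeplitz matrix and right-hand side of size 2):
  Gamma_p = [[4.3045, 2.2282], [2.2282, 4.3045]]
  r_p     = [2.2282, 0.4633]
Written out:
  4.3045 phi_1 + 2.2282 phi_2 = 2.2282
  2.2282 phi_1 + 4.3045 phi_2 = 0.4633
Solve by Cramer's rule:
  det = gamma(0)^2 - gamma(1)^2 = (4.3045)^2 - (2.2282)^2 = 18.52872025 - 4.96487524 = 13.56384501
  phi_hat_1 = [gamma(1) gamma(0) - gamma(1) gamma(2)] / det = [(2.2282)(4.3045) - (2.2282)(0.4633)] / 13.56384501 = 8.55896184 / 13.56384501 = 0.631
  phi_hat_2 = [gamma(0) gamma(2) - gamma(1)^2] / det = [(4.3045)(0.4633) - (2.2282)^2] / 13.56384501 = -2.97060039 / 13.56384501 = -0.219
So phi_hat = [0.6310, -0.2190].
Therefore phi_hat_2 = -0.2190.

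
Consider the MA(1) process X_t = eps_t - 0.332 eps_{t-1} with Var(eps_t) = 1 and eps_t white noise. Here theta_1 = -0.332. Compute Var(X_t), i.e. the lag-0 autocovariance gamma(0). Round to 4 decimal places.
\gamma(0) = 1.1102

For an MA(q) process X_t = eps_t + sum_i theta_i eps_{t-i} with
Var(eps_t) = sigma^2, the variance is
  gamma(0) = sigma^2 * (1 + sum_i theta_i^2).
  sum_i theta_i^2 = (-0.332)^2 = 0.110224.
  gamma(0) = 1 * (1 + 0.110224) = 1 * 1.110224 = 1.110224, which rounds to 1.1102.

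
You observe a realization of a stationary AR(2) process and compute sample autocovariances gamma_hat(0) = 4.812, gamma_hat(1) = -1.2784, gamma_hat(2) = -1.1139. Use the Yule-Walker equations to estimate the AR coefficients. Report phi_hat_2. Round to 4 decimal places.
\hat\phi_{2} = -0.3250

The Yule-Walker equations for an AR(p) process read, in matrix form,
  Gamma_p phi = r_p,   with   (Gamma_p)_{ij} = gamma(|i - j|),
                       (r_p)_i = gamma(i),   i,j = 1..p.
Substitute the sample gammas (Toeplitz matrix and right-hand side of size 2):
  Gamma_p = [[4.812, -1.2784], [-1.2784, 4.812]]
  r_p     = [-1.2784, -1.1139]
Written out:
  4.812 phi_1 - 1.2784 phi_2 = -1.2784
  -1.2784 phi_1 + 4.812 phi_2 = -1.1139
Solve by Cramer's rule:
  det = gamma(0)^2 - gamma(1)^2 = (4.812)^2 - (-1.2784)^2 = 23.155344 - 1.63430656 = 21.52103744
  phi_hat_1 = [gamma(1) gamma(0) - gamma(1) gamma(2)] / det = [(-1.2784)(4.812) - (-1.2784)(-1.1139)] / 21.52103744 = -7.57567056 / 21.52103744 = -0.352
  phi_hat_2 = [gamma(0) gamma(2) - gamma(1)^2] / det = [(4.812)(-1.1139) - (-1.2784)^2] / 21.52103744 = -6.99439336 / 21.52103744 = -0.325
So phi_hat = [-0.3520, -0.3250].
Therefore phi_hat_2 = -0.3250.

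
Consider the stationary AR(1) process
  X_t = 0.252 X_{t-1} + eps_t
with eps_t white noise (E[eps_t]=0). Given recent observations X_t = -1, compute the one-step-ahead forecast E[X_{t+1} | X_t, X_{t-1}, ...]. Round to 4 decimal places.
E[X_{t+1} \mid \mathcal F_t] = -0.2520

For an AR(p) model X_t = c + sum_i phi_i X_{t-i} + eps_t, the
one-step-ahead conditional mean is
  E[X_{t+1} | X_t, ...] = c + sum_i phi_i X_{t+1-i}.
Substitute known values:
  E[X_{t+1} | ...] = (0.252) * (-1)
                   = -0.2520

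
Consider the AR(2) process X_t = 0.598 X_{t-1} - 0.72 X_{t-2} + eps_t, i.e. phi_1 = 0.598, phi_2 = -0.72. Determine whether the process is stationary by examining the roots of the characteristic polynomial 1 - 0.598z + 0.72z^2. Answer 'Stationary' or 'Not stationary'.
\text{Stationary}

The AR(p) characteristic polynomial is P(z) = 1 - 0.598z + 0.72z^2.
Stationarity requires all roots to lie outside the unit circle, i.e. |z| > 1 for every root.
Set 1 + (-0.598) z + (0.72) z^2 = 0, i.e. a z^2 + b z + c = 0 with a = 0.72, b = -0.598, c = 1.
Discriminant D = b^2 - 4ac = (-0.598)^2 - 4*(0.72)*1 = 0.357604 - (2.88) = -2.522396.
D < 0, so the roots are the complex-conjugate pair z = (-b +/- i sqrt(-D)) / (2a) = 0.4153 +/- 1.1029i.
For a conjugate pair |z|^2 = z * conj(z) = (product of roots) = c/a = 1/(0.72) = 1.388889, so |z| = sqrt(1.388889) = 1.1785 for both roots.
Moduli of all roots: 1.1785, 1.1785.
All moduli strictly greater than 1? Yes.
Verdict: Stationary.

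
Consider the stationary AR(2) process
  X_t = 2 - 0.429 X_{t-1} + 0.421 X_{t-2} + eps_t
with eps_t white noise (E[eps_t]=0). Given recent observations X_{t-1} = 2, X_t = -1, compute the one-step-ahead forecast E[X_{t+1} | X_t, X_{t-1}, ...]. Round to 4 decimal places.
E[X_{t+1} \mid \mathcal F_t] = 3.2710

For an AR(p) model X_t = c + sum_i phi_i X_{t-i} + eps_t, the
one-step-ahead conditional mean is
  E[X_{t+1} | X_t, ...] = c + sum_i phi_i X_{t+1-i}.
Substitute known values:
  E[X_{t+1} | ...] = 2 + (-0.429) * (-1) + (0.421) * (2)
                   = 3.2710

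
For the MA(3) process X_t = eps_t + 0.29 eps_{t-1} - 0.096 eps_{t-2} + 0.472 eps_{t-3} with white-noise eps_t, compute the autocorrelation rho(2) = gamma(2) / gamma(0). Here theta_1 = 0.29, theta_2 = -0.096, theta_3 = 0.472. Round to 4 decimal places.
\rho(2) = 0.0311

For an MA(q) process with theta_0 = 1, the autocovariance is
  gamma(k) = sigma^2 * sum_{i=0..q-k} theta_i * theta_{i+k},
and rho(k) = gamma(k) / gamma(0). Sigma^2 cancels.
  numerator   = (1)*(-0.096) + (0.29)*(0.472) = 0.04088.
  denominator = (1)^2 + (0.29)^2 + (-0.096)^2 + (0.472)^2 = 1.3161.
  rho(2) = 0.04088 / 1.3161 = 0.0311.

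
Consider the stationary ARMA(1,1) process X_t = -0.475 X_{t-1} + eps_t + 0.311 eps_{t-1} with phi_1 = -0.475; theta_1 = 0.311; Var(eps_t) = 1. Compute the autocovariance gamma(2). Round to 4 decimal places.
\gamma(2) = 0.0857

Multiply the model equation by X_{t-k} and take expectations. With theta_0 = psi_0 = 1 and psi_j the MA(infinity) weights, this gives
  gamma(k) - sum_i phi_i gamma(k-i) = c_k,
  c_k = sigma^2 * sum_{j=k..q} theta_j psi_{j-k}   (c_k = 0 for k > q),
using gamma(-m) = gamma(m).
psi-weights needed (psi_j = theta_j + sum_i phi_i psi_{j-i}):
  psi_1 = theta_1 + phi_1 = 0.311 + (-0.475) = -0.164
Right-hand sides:
  c_0 = sigma^2 (1 + theta_1 psi_1) = 1 * (1 + (0.311)(-0.164)) = 1 * 0.948996 = 0.948996
  c_1 = sigma^2 theta_1 = 1 * (0.311) = 0.311
  c_2 = 0
Equations for k = 0 and k = 1 (AR order 1):
  gamma(0) = phi_1 gamma(1) + c_0
  gamma(1) = phi_1 gamma(0) + c_1
Substituting the second into the first: gamma(0) (1 - phi_1^2) = c_0 + phi_1 c_1, so
  gamma(0) = (c_0 + phi_1 c_1) / (1 - phi_1^2) = (0.948996 + (-0.475)(0.311)) / (1 - (-0.475)^2) = 0.801271 / 0.774375 = 1.034733.
  gamma(1) = phi_1 gamma(0) + c_1 = (-0.475)(1.034733) + (0.311) = -0.180498.
For k = 2 (> q): gamma(2) = phi_1 gamma(1) = (-0.475)(-0.180498) = 0.085737.
Therefore gamma(2) = 0.0857 (to 4 decimal places).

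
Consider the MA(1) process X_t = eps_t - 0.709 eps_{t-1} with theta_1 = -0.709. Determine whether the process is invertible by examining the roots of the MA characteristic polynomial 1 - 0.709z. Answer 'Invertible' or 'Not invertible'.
\text{Invertible}

The MA(q) characteristic polynomial is P(z) = 1 - 0.709z.
Invertibility requires all roots to lie outside the unit circle, i.e. |z| > 1 for every root.
This is linear in z: 1 + (-0.709) z = 0  =>  z = -1/(-0.709) = 1.410437,  |z| = 1.410437.
Moduli of all roots: 1.4104.
All moduli strictly greater than 1? Yes.
Verdict: Invertible.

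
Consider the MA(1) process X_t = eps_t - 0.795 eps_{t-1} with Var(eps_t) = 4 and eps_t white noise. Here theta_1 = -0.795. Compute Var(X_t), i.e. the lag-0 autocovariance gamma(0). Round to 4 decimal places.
\gamma(0) = 6.5281

For an MA(q) process X_t = eps_t + sum_i theta_i eps_{t-i} with
Var(eps_t) = sigma^2, the variance is
  gamma(0) = sigma^2 * (1 + sum_i theta_i^2).
  sum_i theta_i^2 = (-0.795)^2 = 0.632025.
  gamma(0) = 4 * (1 + 0.632025) = 4 * 1.632025 = 6.5281.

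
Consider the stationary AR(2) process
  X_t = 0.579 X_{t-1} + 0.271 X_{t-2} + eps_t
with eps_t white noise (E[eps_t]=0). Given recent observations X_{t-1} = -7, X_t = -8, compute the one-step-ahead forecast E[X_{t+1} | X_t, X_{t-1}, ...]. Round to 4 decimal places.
E[X_{t+1} \mid \mathcal F_t] = -6.5290

For an AR(p) model X_t = c + sum_i phi_i X_{t-i} + eps_t, the
one-step-ahead conditional mean is
  E[X_{t+1} | X_t, ...] = c + sum_i phi_i X_{t+1-i}.
Substitute known values:
  E[X_{t+1} | ...] = (0.579) * (-8) + (0.271) * (-7)
                   = -6.5290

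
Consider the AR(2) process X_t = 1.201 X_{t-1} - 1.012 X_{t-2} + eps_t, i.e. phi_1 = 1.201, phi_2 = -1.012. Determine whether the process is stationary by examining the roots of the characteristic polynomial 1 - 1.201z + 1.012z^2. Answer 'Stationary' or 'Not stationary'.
\text{Not stationary}

The AR(p) characteristic polynomial is P(z) = 1 - 1.201z + 1.012z^2.
Stationarity requires all roots to lie outside the unit circle, i.e. |z| > 1 for every root.
Set 1 + (-1.201) z + (1.012) z^2 = 0, i.e. a z^2 + b z + c = 0 with a = 1.012, b = -1.201, c = 1.
Discriminant D = b^2 - 4ac = (-1.201)^2 - 4*(1.012)*1 = 1.442401 - (4.048) = -2.605599.
D < 0, so the roots are the complex-conjugate pair z = (-b +/- i sqrt(-D)) / (2a) = 0.5934 +/- 0.7975i.
For a conjugate pair |z|^2 = z * conj(z) = (product of roots) = c/a = 1/(1.012) = 0.988142, so |z| = sqrt(0.988142) = 0.9941 for both roots.
Moduli of all roots: 0.9941, 0.9941.
All moduli strictly greater than 1? No.
Verdict: Not stationary.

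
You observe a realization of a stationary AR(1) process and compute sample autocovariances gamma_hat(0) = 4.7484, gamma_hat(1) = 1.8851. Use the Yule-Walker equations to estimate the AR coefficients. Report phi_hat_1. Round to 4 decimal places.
\hat\phi_{1} = 0.3970

The Yule-Walker equations for an AR(p) process read, in matrix form,
  Gamma_p phi = r_p,   with   (Gamma_p)_{ij} = gamma(|i - j|),
                       (r_p)_i = gamma(i),   i,j = 1..p.
Substitute the sample gammas (Toeplitz matrix and right-hand side of size 1):
  Gamma_p = [[4.7484]]
  r_p     = [1.8851]
With p = 1 this is the single equation gamma(0) phi_1 = gamma(1):
  phi_hat_1 = gamma(1) / gamma(0) = 1.8851 / 4.7484 = 0.3970.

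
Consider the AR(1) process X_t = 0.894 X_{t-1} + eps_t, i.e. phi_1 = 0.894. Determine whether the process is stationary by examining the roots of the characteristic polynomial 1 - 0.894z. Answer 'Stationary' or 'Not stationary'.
\text{Stationary}

The AR(p) characteristic polynomial is P(z) = 1 - 0.894z.
Stationarity requires all roots to lie outside the unit circle, i.e. |z| > 1 for every root.
This is linear in z: 1 + (-0.894) z = 0  =>  z = -1/(-0.894) = 1.118568,  |z| = 1.118568.
Moduli of all roots: 1.1186.
All moduli strictly greater than 1? Yes.
Verdict: Stationary.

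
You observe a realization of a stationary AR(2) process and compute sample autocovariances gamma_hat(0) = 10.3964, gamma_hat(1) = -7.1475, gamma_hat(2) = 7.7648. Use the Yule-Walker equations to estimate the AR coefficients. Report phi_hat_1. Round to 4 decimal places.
\hat\phi_{1} = -0.3300

The Yule-Walker equations for an AR(p) process read, in matrix form,
  Gamma_p phi = r_p,   with   (Gamma_p)_{ij} = gamma(|i - j|),
                       (r_p)_i = gamma(i),   i,j = 1..p.
Substitute the sample gammas (Toeplitz matrix and right-hand side of size 2):
  Gamma_p = [[10.3964, -7.1475], [-7.1475, 10.3964]]
  r_p     = [-7.1475, 7.7648]
Written out:
  10.3964 phi_1 - 7.1475 phi_2 = -7.1475
  -7.1475 phi_1 + 10.3964 phi_2 = 7.7648
Solve by Cramer's rule:
  det = gamma(0)^2 - gamma(1)^2 = (10.3964)^2 - (-7.1475)^2 = 108.08513296 - 51.08675625 = 56.99837671
  phi_hat_1 = [gamma(1) gamma(0) - gamma(1) gamma(2)] / det = [(-7.1475)(10.3964) - (-7.1475)(7.7648)] / 56.99837671 = -18.809361 / 56.99837671 = -0.33
  phi_hat_2 = [gamma(0) gamma(2) - gamma(1)^2] / det = [(10.3964)(7.7648) - (-7.1475)^2] / 56.99837671 = 29.63921047 / 56.99837671 = 0.52
So phi_hat = [-0.3300, 0.5200].
Therefore phi_hat_1 = -0.3300.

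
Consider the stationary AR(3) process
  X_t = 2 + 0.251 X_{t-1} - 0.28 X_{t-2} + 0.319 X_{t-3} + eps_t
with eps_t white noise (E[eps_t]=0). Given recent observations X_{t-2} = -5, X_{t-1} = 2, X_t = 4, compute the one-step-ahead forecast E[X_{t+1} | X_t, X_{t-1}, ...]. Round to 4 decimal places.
E[X_{t+1} \mid \mathcal F_t] = 0.8490

For an AR(p) model X_t = c + sum_i phi_i X_{t-i} + eps_t, the
one-step-ahead conditional mean is
  E[X_{t+1} | X_t, ...] = c + sum_i phi_i X_{t+1-i}.
Substitute known values:
  E[X_{t+1} | ...] = 2 + (0.251) * (4) + (-0.28) * (2) + (0.319) * (-5)
                   = 0.8490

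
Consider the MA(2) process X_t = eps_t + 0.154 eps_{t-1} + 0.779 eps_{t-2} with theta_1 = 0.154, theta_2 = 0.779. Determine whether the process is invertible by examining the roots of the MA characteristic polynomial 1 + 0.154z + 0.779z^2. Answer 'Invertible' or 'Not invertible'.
\text{Invertible}

The MA(q) characteristic polynomial is P(z) = 1 + 0.154z + 0.779z^2.
Invertibility requires all roots to lie outside the unit circle, i.e. |z| > 1 for every root.
Set 1 + (0.154) z + (0.779) z^2 = 0, i.e. a z^2 + b z + c = 0 with a = 0.779, b = 0.154, c = 1.
Discriminant D = b^2 - 4ac = (0.154)^2 - 4*(0.779)*1 = 0.023716 - (3.116) = -3.092284.
D < 0, so the roots are the complex-conjugate pair z = (-b +/- i sqrt(-D)) / (2a) = -0.0988 +/- 1.1287i.
For a conjugate pair |z|^2 = z * conj(z) = (product of roots) = c/a = 1/(0.779) = 1.283697, so |z| = sqrt(1.283697) = 1.133 for both roots.
Moduli of all roots: 1.1330, 1.1330.
All moduli strictly greater than 1? Yes.
Verdict: Invertible.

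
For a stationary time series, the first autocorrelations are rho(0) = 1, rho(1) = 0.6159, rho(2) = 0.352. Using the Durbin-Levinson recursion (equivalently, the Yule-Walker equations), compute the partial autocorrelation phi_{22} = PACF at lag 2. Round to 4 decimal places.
\phi_{22} = -0.0440

The PACF at lag k is phi_{kk}, the last component of the solution
to the Yule-Walker system G_k phi = r_k where
  (G_k)_{ij} = rho(|i - j|), (r_k)_i = rho(i), i,j = 1..k.
Equivalently, Durbin-Levinson gives phi_{kk} iteratively:
  phi_{11} = rho(1)
  phi_{kk} = [rho(k) - sum_{j=1..k-1} phi_{k-1,j} rho(k-j)]
            / [1 - sum_{j=1..k-1} phi_{k-1,j} rho(j)],
  phi_{k,j} = phi_{k-1,j} - phi_{kk} phi_{k-1,k-j},  j = 1..k-1.
Step k = 1:
  phi_11 = rho(1) = 0.6159.
Step k = 2:
  phi_22 = [rho(2) - phi_11 rho(1)] / [1 - phi_11 rho(1)] = [0.352 - (0.6159)(0.6159)] / [1 - (0.6159)(0.6159)]
         = -0.02733281 / 0.62066719 = -0.044.
Therefore phi_{22} = -0.0440.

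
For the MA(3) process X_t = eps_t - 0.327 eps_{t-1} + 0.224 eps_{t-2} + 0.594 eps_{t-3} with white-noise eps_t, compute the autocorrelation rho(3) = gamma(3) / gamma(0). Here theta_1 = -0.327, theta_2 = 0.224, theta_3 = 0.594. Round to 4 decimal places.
\rho(3) = 0.3934

For an MA(q) process with theta_0 = 1, the autocovariance is
  gamma(k) = sigma^2 * sum_{i=0..q-k} theta_i * theta_{i+k},
and rho(k) = gamma(k) / gamma(0). Sigma^2 cancels.
  numerator   = (1)*(0.594) = 0.594.
  denominator = (1)^2 + (-0.327)^2 + (0.224)^2 + (0.594)^2 = 1.509941.
  rho(3) = 0.594 / 1.509941 = 0.3934.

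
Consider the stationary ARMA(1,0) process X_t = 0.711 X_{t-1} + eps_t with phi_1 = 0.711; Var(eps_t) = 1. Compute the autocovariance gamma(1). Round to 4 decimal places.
\gamma(1) = 1.4379

Multiply the model equation by X_{t-k} and take expectations. With theta_0 = psi_0 = 1 and psi_j the MA(infinity) weights, this gives
  gamma(k) - sum_i phi_i gamma(k-i) = c_k,
  c_k = sigma^2 * sum_{j=k..q} theta_j psi_{j-k}   (c_k = 0 for k > q),
using gamma(-m) = gamma(m).
Pure AR (q = 0): c_0 = sigma^2 = 1, c_k = 0 for k >= 1.
Equations for k = 0 and k = 1 (AR order 1):
  gamma(0) = phi_1 gamma(1) + c_0
  gamma(1) = phi_1 gamma(0) + c_1
Substituting the second into the first: gamma(0) (1 - phi_1^2) = c_0 + phi_1 c_1, so
  gamma(0) = c_0 / (1 - phi_1^2) = 1 / (1 - (0.711)^2) = 1 / 0.494479 = 2.022331.
  gamma(1) = phi_1 gamma(0) = (0.711)(2.022331) = 1.437877.
Therefore gamma(1) = 1.4379 (to 4 decimal places).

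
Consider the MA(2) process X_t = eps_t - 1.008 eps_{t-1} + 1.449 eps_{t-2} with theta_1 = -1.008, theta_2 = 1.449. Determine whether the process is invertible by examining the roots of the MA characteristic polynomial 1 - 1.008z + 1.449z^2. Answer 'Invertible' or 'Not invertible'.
\text{Not invertible}

The MA(q) characteristic polynomial is P(z) = 1 - 1.008z + 1.449z^2.
Invertibility requires all roots to lie outside the unit circle, i.e. |z| > 1 for every root.
Set 1 + (-1.008) z + (1.449) z^2 = 0, i.e. a z^2 + b z + c = 0 with a = 1.449, b = -1.008, c = 1.
Discriminant D = b^2 - 4ac = (-1.008)^2 - 4*(1.449)*1 = 1.016064 - (5.796) = -4.779936.
D < 0, so the roots are the complex-conjugate pair z = (-b +/- i sqrt(-D)) / (2a) = 0.3478 +/- 0.7544i.
For a conjugate pair |z|^2 = z * conj(z) = (product of roots) = c/a = 1/(1.449) = 0.690131, so |z| = sqrt(0.690131) = 0.8307 for both roots.
Moduli of all roots: 0.8307, 0.8307.
All moduli strictly greater than 1? No.
Verdict: Not invertible.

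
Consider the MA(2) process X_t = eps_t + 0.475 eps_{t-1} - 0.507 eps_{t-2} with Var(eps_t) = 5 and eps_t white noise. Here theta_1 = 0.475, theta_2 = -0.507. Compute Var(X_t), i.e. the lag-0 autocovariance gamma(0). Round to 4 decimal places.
\gamma(0) = 7.4134

For an MA(q) process X_t = eps_t + sum_i theta_i eps_{t-i} with
Var(eps_t) = sigma^2, the variance is
  gamma(0) = sigma^2 * (1 + sum_i theta_i^2).
  sum_i theta_i^2 = (0.475)^2 + (-0.507)^2 = 0.225625 + 0.257049 = 0.482674.
  gamma(0) = 5 * (1 + 0.482674) = 5 * 1.482674 = 7.41337, which rounds to 7.4134.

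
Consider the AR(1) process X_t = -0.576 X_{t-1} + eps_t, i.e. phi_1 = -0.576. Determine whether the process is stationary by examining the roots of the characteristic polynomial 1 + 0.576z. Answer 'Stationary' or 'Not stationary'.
\text{Stationary}

The AR(p) characteristic polynomial is P(z) = 1 + 0.576z.
Stationarity requires all roots to lie outside the unit circle, i.e. |z| > 1 for every root.
This is linear in z: 1 + (0.576) z = 0  =>  z = -1/(0.576) = -1.736111,  |z| = 1.736111.
Moduli of all roots: 1.7361.
All moduli strictly greater than 1? Yes.
Verdict: Stationary.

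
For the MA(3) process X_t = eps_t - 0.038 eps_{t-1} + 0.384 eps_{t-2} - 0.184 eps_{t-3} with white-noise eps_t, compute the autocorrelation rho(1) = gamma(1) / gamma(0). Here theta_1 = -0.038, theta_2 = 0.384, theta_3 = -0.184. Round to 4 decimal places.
\rho(1) = -0.1042

For an MA(q) process with theta_0 = 1, the autocovariance is
  gamma(k) = sigma^2 * sum_{i=0..q-k} theta_i * theta_{i+k},
and rho(k) = gamma(k) / gamma(0). Sigma^2 cancels.
  numerator   = (1)*(-0.038) + (-0.038)*(0.384) + (0.384)*(-0.184) = -0.123248.
  denominator = (1)^2 + (-0.038)^2 + (0.384)^2 + (-0.184)^2 = 1.182756.
  rho(1) = -0.123248 / 1.182756 = -0.1042.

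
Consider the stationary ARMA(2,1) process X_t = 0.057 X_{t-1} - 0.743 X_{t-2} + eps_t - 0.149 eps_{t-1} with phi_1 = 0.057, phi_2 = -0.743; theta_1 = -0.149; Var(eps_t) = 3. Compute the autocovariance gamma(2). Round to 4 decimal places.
\gamma(2) = -5.0453

Multiply the model equation by X_{t-k} and take expectations. With theta_0 = psi_0 = 1 and psi_j the MA(infinity) weights, this gives
  gamma(k) - sum_i phi_i gamma(k-i) = c_k,
  c_k = sigma^2 * sum_{j=k..q} theta_j psi_{j-k}   (c_k = 0 for k > q),
using gamma(-m) = gamma(m).
psi-weights needed (psi_j = theta_j + sum_i phi_i psi_{j-i}):
  psi_1 = theta_1 + phi_1 = -0.149 + (0.057) = -0.092
Right-hand sides:
  c_0 = sigma^2 (1 + theta_1 psi_1) = 3 * (1 + (-0.149)(-0.092)) = 3 * 1.013708 = 3.041124
  c_1 = sigma^2 theta_1 = 3 * (-0.149) = -0.447
  c_2 = 0
Equations for k = 0, 1, 2 (AR order 2, c_2 = 0):
  (E0) gamma(0) = phi_1 gamma(1) + phi_2 gamma(2) + c_0
  (E1) gamma(1) = phi_1 gamma(0) + phi_2 gamma(1) + c_1
  (E2) gamma(2) = phi_1 gamma(1) + phi_2 gamma(0)
From (E1): gamma(1) = A gamma(0) + B with
  A = phi_1 / (1 - phi_2) = 0.057 / 1.743 = 0.032702,   B = c_1 / (1 - phi_2) = -0.447 / 1.743 = -0.256454.
Insert (E2) into (E0): gamma(0) (1 - phi_2^2) = phi_1 (1 + phi_2) gamma(1) + c_0.
  phi_1 (1 + phi_2) = (0.057)(0.257) = 0.014649,   1 - phi_2^2 = 0.447951.
Replace gamma(1) by A gamma(0) + B and collect gamma(0):
  gamma(0) [0.447951 - (0.014649)(0.032702)] = (0.014649)(-0.256454) + 3.041124
  gamma(0) * 0.447472 = 3.037367
  gamma(0) = 3.037367 / 0.447472 = 6.787838.
  gamma(1) = A gamma(0) + B = (0.032702)(6.787838) + (-0.256454) = -0.034477.
  gamma(2) = phi_1 gamma(1) + phi_2 gamma(0) = (0.057)(-0.034477) + (-0.743)(6.787838) = -5.045329.
Therefore gamma(2) = -5.0453 (to 4 decimal places).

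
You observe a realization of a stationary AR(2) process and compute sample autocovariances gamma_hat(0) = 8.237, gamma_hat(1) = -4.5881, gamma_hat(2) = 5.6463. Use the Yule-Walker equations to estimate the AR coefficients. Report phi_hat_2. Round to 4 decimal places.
\hat\phi_{2} = 0.5440

The Yule-Walker equations for an AR(p) process read, in matrix form,
  Gamma_p phi = r_p,   with   (Gamma_p)_{ij} = gamma(|i - j|),
                       (r_p)_i = gamma(i),   i,j = 1..p.
Substitute the sample gammas (Toeplitz matrix and right-hand side of size 2):
  Gamma_p = [[8.237, -4.5881], [-4.5881, 8.237]]
  r_p     = [-4.5881, 5.6463]
Written out:
  8.237 phi_1 - 4.5881 phi_2 = -4.5881
  -4.5881 phi_1 + 8.237 phi_2 = 5.6463
Solve by Cramer's rule:
  det = gamma(0)^2 - gamma(1)^2 = (8.237)^2 - (-4.5881)^2 = 67.848169 - 21.05066161 = 46.79750739
  phi_hat_1 = [gamma(1) gamma(0) - gamma(1) gamma(2)] / det = [(-4.5881)(8.237) - (-4.5881)(5.6463)] / 46.79750739 = -11.88639067 / 46.79750739 = -0.254
  phi_hat_2 = [gamma(0) gamma(2) - gamma(1)^2] / det = [(8.237)(5.6463) - (-4.5881)^2] / 46.79750739 = 25.45791149 / 46.79750739 = 0.544
So phi_hat = [-0.2540, 0.5440].
Therefore phi_hat_2 = 0.5440.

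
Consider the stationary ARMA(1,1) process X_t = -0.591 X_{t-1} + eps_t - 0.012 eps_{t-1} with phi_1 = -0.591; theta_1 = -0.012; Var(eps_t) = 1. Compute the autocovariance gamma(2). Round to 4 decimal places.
\gamma(2) = 0.5515

Multiply the model equation by X_{t-k} and take expectations. With theta_0 = psi_0 = 1 and psi_j the MA(infinity) weights, this gives
  gamma(k) - sum_i phi_i gamma(k-i) = c_k,
  c_k = sigma^2 * sum_{j=k..q} theta_j psi_{j-k}   (c_k = 0 for k > q),
using gamma(-m) = gamma(m).
psi-weights needed (psi_j = theta_j + sum_i phi_i psi_{j-i}):
  psi_1 = theta_1 + phi_1 = -0.012 + (-0.591) = -0.603
Right-hand sides:
  c_0 = sigma^2 (1 + theta_1 psi_1) = 1 * (1 + (-0.012)(-0.603)) = 1 * 1.007236 = 1.007236
  c_1 = sigma^2 theta_1 = 1 * (-0.012) = -0.012
  c_2 = 0
Equations for k = 0 and k = 1 (AR order 1):
  gamma(0) = phi_1 gamma(1) + c_0
  gamma(1) = phi_1 gamma(0) + c_1
Substituting the second into the first: gamma(0) (1 - phi_1^2) = c_0 + phi_1 c_1, so
  gamma(0) = (c_0 + phi_1 c_1) / (1 - phi_1^2) = (1.007236 + (-0.591)(-0.012)) / (1 - (-0.591)^2) = 1.014328 / 0.650719 = 1.55878.
  gamma(1) = phi_1 gamma(0) + c_1 = (-0.591)(1.55878) + (-0.012) = -0.933239.
For k = 2 (> q): gamma(2) = phi_1 gamma(1) = (-0.591)(-0.933239) = 0.551544.
Therefore gamma(2) = 0.5515 (to 4 decimal places).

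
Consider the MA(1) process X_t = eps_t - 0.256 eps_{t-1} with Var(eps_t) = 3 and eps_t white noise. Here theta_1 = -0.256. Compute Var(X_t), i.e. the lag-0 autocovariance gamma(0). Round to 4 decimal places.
\gamma(0) = 3.1966

For an MA(q) process X_t = eps_t + sum_i theta_i eps_{t-i} with
Var(eps_t) = sigma^2, the variance is
  gamma(0) = sigma^2 * (1 + sum_i theta_i^2).
  sum_i theta_i^2 = (-0.256)^2 = 0.065536.
  gamma(0) = 3 * (1 + 0.065536) = 3 * 1.065536 = 3.196608, which rounds to 3.1966.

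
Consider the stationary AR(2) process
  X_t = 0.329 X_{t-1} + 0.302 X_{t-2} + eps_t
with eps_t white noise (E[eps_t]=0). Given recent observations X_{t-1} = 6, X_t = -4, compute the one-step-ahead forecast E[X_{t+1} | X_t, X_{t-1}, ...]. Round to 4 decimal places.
E[X_{t+1} \mid \mathcal F_t] = 0.4960

For an AR(p) model X_t = c + sum_i phi_i X_{t-i} + eps_t, the
one-step-ahead conditional mean is
  E[X_{t+1} | X_t, ...] = c + sum_i phi_i X_{t+1-i}.
Substitute known values:
  E[X_{t+1} | ...] = (0.329) * (-4) + (0.302) * (6)
                   = 0.4960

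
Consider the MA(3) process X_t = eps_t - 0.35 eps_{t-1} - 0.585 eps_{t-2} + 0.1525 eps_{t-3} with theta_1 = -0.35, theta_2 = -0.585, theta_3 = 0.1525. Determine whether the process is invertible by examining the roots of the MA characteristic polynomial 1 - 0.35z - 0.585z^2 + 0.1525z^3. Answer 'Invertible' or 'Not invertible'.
\text{Invertible}

The MA(q) characteristic polynomial is P(z) = 1 - 0.35z - 0.585z^2 + 0.1525z^3.
Invertibility requires all roots to lie outside the unit circle, i.e. |z| > 1 for every root.
Degree 3: look for a simple real root z0 first, then factor out (1 - z/z0) and solve the remaining quadratic.
Testing z0 = 4: P(4) = 1 + (-0.35)(4) + (-0.585)(4)^2 + (0.1525)(4)^3
  = 1 + (-1.4) + (-9.36) + (9.76) = 0.  So z_0 = 4 is a root, |z_0| = 4.
Divide out the factor (1 - 0.25 z) = (1 - z/z0) (since 1/z0 = 0.25):
  P(z) = (1 - 0.25 z)(1 + (-0.1) z + (-0.61) z^2)
  [check: z-coef -0.1 - (0.25) = -0.35; z^2-coef -0.61 - (0.25)(-0.1) = -0.585; z^3-coef -(0.25)(-0.61) = 0.1525.]
Remaining roots from the quadratic factor 1 + (-0.1) z + (-0.61) z^2:
  Set 1 + (-0.1) z + (-0.61) z^2 = 0, i.e. a z^2 + b z + c = 0 with a = -0.61, b = -0.1, c = 1.
  Discriminant D = b^2 - 4ac = (-0.1)^2 - 4*(-0.61)*1 = 0.01 - (-2.44) = 2.45.
  D >= 0, so the roots are real: z = (-b +/- sqrt(D)) / (2a) = (0.1 +/- 1.565248) / (-1.22).
    z_1 = (0.1 + 1.565248) / (-1.22) = -1.365,   |z_1| = 1.365.
    z_2 = (0.1 - 1.565248) / (-1.22) = 1.201,   |z_2| = 1.201.
Moduli of all roots: 4.0000, 1.3650, 1.2010.
All moduli strictly greater than 1? Yes.
Verdict: Invertible.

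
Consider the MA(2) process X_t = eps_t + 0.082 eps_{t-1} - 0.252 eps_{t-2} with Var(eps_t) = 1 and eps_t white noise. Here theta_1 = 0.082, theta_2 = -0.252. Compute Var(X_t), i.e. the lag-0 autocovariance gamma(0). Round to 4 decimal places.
\gamma(0) = 1.0702

For an MA(q) process X_t = eps_t + sum_i theta_i eps_{t-i} with
Var(eps_t) = sigma^2, the variance is
  gamma(0) = sigma^2 * (1 + sum_i theta_i^2).
  sum_i theta_i^2 = (0.082)^2 + (-0.252)^2 = 0.006724 + 0.063504 = 0.070228.
  gamma(0) = 1 * (1 + 0.070228) = 1 * 1.070228 = 1.070228, which rounds to 1.0702.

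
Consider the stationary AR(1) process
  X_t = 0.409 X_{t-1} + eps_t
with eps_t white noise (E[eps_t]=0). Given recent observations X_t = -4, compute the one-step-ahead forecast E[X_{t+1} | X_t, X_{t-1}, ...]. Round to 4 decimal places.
E[X_{t+1} \mid \mathcal F_t] = -1.6360

For an AR(p) model X_t = c + sum_i phi_i X_{t-i} + eps_t, the
one-step-ahead conditional mean is
  E[X_{t+1} | X_t, ...] = c + sum_i phi_i X_{t+1-i}.
Substitute known values:
  E[X_{t+1} | ...] = (0.409) * (-4)
                   = -1.6360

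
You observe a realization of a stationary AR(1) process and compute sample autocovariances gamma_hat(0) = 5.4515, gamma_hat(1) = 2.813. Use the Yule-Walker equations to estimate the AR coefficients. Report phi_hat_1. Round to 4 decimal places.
\hat\phi_{1} = 0.5160

The Yule-Walker equations for an AR(p) process read, in matrix form,
  Gamma_p phi = r_p,   with   (Gamma_p)_{ij} = gamma(|i - j|),
                       (r_p)_i = gamma(i),   i,j = 1..p.
Substitute the sample gammas (Toeplitz matrix and right-hand side of size 1):
  Gamma_p = [[5.4515]]
  r_p     = [2.813]
With p = 1 this is the single equation gamma(0) phi_1 = gamma(1):
  phi_hat_1 = gamma(1) / gamma(0) = 2.813 / 5.4515 = 0.5160.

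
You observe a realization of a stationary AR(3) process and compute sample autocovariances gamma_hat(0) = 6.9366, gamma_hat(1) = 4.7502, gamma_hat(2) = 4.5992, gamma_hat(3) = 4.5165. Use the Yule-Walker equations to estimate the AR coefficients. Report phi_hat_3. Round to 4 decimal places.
\hat\phi_{3} = 0.2450

The Yule-Walker equations for an AR(p) process read, in matrix form,
  Gamma_p phi = r_p,   with   (Gamma_p)_{ij} = gamma(|i - j|),
                       (r_p)_i = gamma(i),   i,j = 1..p.
Substitute the sample gammas (Toeplitz matrix and right-hand side of size 3):
  Gamma_p = [[6.9366, 4.7502, 4.5992], [4.7502, 6.9366, 4.7502], [4.5992, 4.7502, 6.9366]]
  r_p     = [4.7502, 4.5992, 4.5165]
Written out (R1..R3):
  (R1) 6.9366 phi_1 + 4.7502 phi_2 + 4.5992 phi_3 = 4.7502
  (R2) 4.7502 phi_1 + 6.9366 phi_2 + 4.7502 phi_3 = 4.5992
  (R3) 4.5992 phi_1 + 4.7502 phi_2 + 6.9366 phi_3 = 4.5165
Gaussian elimination:
  R2 <- R2 - (4.7502/6.9366) R1 = R2 - (0.684802) R1:  3.683652 phi_2 + 1.600657 phi_3 = 1.346252
  R3 <- R3 - (4.5992/6.9366) R1 = R3 - (0.663034) R1:  1.600657 phi_2 + 3.887175 phi_3 = 1.366957
  R3 <- R3 - (1.600657/3.683652) R2 = R3 - (0.43453) R2:  3.191642 phi_3 = 0.78197
Back-substitution:
  phi_hat_3 = 0.78197 / 3.191642 = 0.245006
  phi_hat_2 = (1.346252 - (1.600657)(0.245006)) / 3.683652 = 0.259004
  phi_hat_1 = (4.7502 - (4.7502)(0.259004) - (4.5992)(0.245006)) / 6.9366 = 0.344989
So phi_hat = [0.3450, 0.2590, 0.2450].
Therefore phi_hat_3 = 0.2450.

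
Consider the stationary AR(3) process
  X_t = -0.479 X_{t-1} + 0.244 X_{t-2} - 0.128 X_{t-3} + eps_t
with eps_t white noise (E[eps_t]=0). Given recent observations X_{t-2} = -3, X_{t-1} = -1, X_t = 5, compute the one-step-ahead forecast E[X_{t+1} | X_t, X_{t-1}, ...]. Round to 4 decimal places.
E[X_{t+1} \mid \mathcal F_t] = -2.2550

For an AR(p) model X_t = c + sum_i phi_i X_{t-i} + eps_t, the
one-step-ahead conditional mean is
  E[X_{t+1} | X_t, ...] = c + sum_i phi_i X_{t+1-i}.
Substitute known values:
  E[X_{t+1} | ...] = (-0.479) * (5) + (0.244) * (-1) + (-0.128) * (-3)
                   = -2.2550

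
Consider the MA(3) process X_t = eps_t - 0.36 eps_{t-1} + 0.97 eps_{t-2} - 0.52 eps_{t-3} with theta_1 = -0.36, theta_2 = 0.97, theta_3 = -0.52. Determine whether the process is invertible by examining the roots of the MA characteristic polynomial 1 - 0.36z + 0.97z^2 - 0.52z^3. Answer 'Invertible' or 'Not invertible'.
\text{Not invertible}

The MA(q) characteristic polynomial is P(z) = 1 - 0.36z + 0.97z^2 - 0.52z^3.
Invertibility requires all roots to lie outside the unit circle, i.e. |z| > 1 for every root.
Degree 3: look for a simple real root z0 first, then factor out (1 - z/z0) and solve the remaining quadratic.
Testing z0 = 2: P(2) = 1 + (-0.36)(2) + (0.97)(2)^2 + (-0.52)(2)^3
  = 1 + (-0.72) + (3.88) + (-4.16) = 0.  So z_0 = 2 is a root, |z_0| = 2.
Divide out the factor (1 - 0.5 z) = (1 - z/z0) (since 1/z0 = 0.5):
  P(z) = (1 - 0.5 z)(1 + (0.14) z + (1.04) z^2)
  [check: z-coef 0.14 - (0.5) = -0.36; z^2-coef 1.04 - (0.5)(0.14) = 0.97; z^3-coef -(0.5)(1.04) = -0.52.]
Remaining roots from the quadratic factor 1 + (0.14) z + (1.04) z^2:
  Set 1 + (0.14) z + (1.04) z^2 = 0, i.e. a z^2 + b z + c = 0 with a = 1.04, b = 0.14, c = 1.
  Discriminant D = b^2 - 4ac = (0.14)^2 - 4*(1.04)*1 = 0.0196 - (4.16) = -4.1404.
  D < 0, so the roots are the complex-conjugate pair z = (-b +/- i sqrt(-D)) / (2a) = -0.0673 +/- 0.9783i.
  For a conjugate pair |z|^2 = z * conj(z) = (product of roots) = c/a = 1/(1.04) = 0.961538, so |z| = sqrt(0.961538) = 0.9806 for both roots.
Moduli of all roots: 2.0000, 0.9806, 0.9806.
All moduli strictly greater than 1? No.
Verdict: Not invertible.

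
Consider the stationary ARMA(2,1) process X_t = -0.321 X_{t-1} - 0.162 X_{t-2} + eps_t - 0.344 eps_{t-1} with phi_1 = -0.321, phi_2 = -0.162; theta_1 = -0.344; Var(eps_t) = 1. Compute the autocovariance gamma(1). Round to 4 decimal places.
\gamma(1) = -0.6979

Multiply the model equation by X_{t-k} and take expectations. With theta_0 = psi_0 = 1 and psi_j the MA(infinity) weights, this gives
  gamma(k) - sum_i phi_i gamma(k-i) = c_k,
  c_k = sigma^2 * sum_{j=k..q} theta_j psi_{j-k}   (c_k = 0 for k > q),
using gamma(-m) = gamma(m).
psi-weights needed (psi_j = theta_j + sum_i phi_i psi_{j-i}):
  psi_1 = theta_1 + phi_1 = -0.344 + (-0.321) = -0.665
Right-hand sides:
  c_0 = sigma^2 (1 + theta_1 psi_1) = 1 * (1 + (-0.344)(-0.665)) = 1 * 1.22876 = 1.22876
  c_1 = sigma^2 theta_1 = 1 * (-0.344) = -0.344
  c_2 = 0
Equations for k = 0, 1, 2 (AR order 2, c_2 = 0):
  (E0) gamma(0) = phi_1 gamma(1) + phi_2 gamma(2) + c_0
  (E1) gamma(1) = phi_1 gamma(0) + phi_2 gamma(1) + c_1
  (E2) gamma(2) = phi_1 gamma(1) + phi_2 gamma(0)
From (E1): gamma(1) = A gamma(0) + B with
  A = phi_1 / (1 - phi_2) = -0.321 / 1.162 = -0.276248,   B = c_1 / (1 - phi_2) = -0.344 / 1.162 = -0.296041.
Insert (E2) into (E0): gamma(0) (1 - phi_2^2) = phi_1 (1 + phi_2) gamma(1) + c_0.
  phi_1 (1 + phi_2) = (-0.321)(0.838) = -0.268998,   1 - phi_2^2 = 0.973756.
Replace gamma(1) by A gamma(0) + B and collect gamma(0):
  gamma(0) [0.973756 - (-0.268998)(-0.276248)] = (-0.268998)(-0.296041) + 1.22876
  gamma(0) * 0.899446 = 1.308395
  gamma(0) = 1.308395 / 0.899446 = 1.454667.
  gamma(1) = A gamma(0) + B = (-0.276248)(1.454667) + (-0.296041) = -0.69789.
Therefore gamma(1) = -0.6979 (to 4 decimal places).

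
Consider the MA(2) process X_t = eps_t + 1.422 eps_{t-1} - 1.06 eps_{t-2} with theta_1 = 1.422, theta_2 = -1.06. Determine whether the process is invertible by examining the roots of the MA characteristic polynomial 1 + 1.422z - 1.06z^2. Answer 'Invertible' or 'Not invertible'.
\text{Not invertible}

The MA(q) characteristic polynomial is P(z) = 1 + 1.422z - 1.06z^2.
Invertibility requires all roots to lie outside the unit circle, i.e. |z| > 1 for every root.
Set 1 + (1.422) z + (-1.06) z^2 = 0, i.e. a z^2 + b z + c = 0 with a = -1.06, b = 1.422, c = 1.
Discriminant D = b^2 - 4ac = (1.422)^2 - 4*(-1.06)*1 = 2.022084 - (-4.24) = 6.262084.
D >= 0, so the roots are real: z = (-b +/- sqrt(D)) / (2a) = (-1.422 +/- 2.502416) / (-2.12).
  z_1 = (-1.422 + 2.502416) / (-2.12) = -0.5096,   |z_1| = 0.5096.
  z_2 = (-1.422 - 2.502416) / (-2.12) = 1.8511,   |z_2| = 1.8511.
Moduli of all roots: 0.5096, 1.8511.
All moduli strictly greater than 1? No.
Verdict: Not invertible.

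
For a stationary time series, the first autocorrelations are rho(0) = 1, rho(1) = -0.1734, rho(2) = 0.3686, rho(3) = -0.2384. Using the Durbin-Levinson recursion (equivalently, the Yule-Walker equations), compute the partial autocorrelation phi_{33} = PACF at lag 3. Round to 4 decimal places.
\phi_{33} = -0.1600

The PACF at lag k is phi_{kk}, the last component of the solution
to the Yule-Walker system G_k phi = r_k where
  (G_k)_{ij} = rho(|i - j|), (r_k)_i = rho(i), i,j = 1..k.
Equivalently, Durbin-Levinson gives phi_{kk} iteratively:
  phi_{11} = rho(1)
  phi_{kk} = [rho(k) - sum_{j=1..k-1} phi_{k-1,j} rho(k-j)]
            / [1 - sum_{j=1..k-1} phi_{k-1,j} rho(j)],
  phi_{k,j} = phi_{k-1,j} - phi_{kk} phi_{k-1,k-j},  j = 1..k-1.
Step k = 1:
  phi_11 = rho(1) = -0.1734.
Step k = 2:
  phi_22 = [rho(2) - phi_11 rho(1)] / [1 - phi_11 rho(1)] = [0.3686 - (-0.1734)(-0.1734)] / [1 - (-0.1734)(-0.1734)]
         = 0.33853244 / 0.96993244 = 0.349027.
  Update: phi_21 = phi_11 - phi_22 phi_11 = -0.1734 - (0.349027)(-0.1734) = -0.112879.
Step k = 3:
  phi_33 = [rho(3) - phi_21 rho(2) - phi_22 rho(1)] / [1 - phi_21 rho(1) - phi_22 rho(2)]
    numerator   = -0.2384 - (-0.112879)(0.3686) - (0.349027)(-0.1734) = -0.13627164
    denominator = 1 - (-0.112879)(-0.1734) - (0.349027)(0.3686) = 0.85177554
  phi_33 = -0.13627164 / 0.85177554 = -0.16.
Therefore phi_{33} = -0.1600.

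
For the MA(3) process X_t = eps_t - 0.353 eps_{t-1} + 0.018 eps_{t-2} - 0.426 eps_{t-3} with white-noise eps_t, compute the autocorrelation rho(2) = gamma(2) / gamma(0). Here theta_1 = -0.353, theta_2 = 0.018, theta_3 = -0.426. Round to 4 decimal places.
\rho(2) = 0.1289

For an MA(q) process with theta_0 = 1, the autocovariance is
  gamma(k) = sigma^2 * sum_{i=0..q-k} theta_i * theta_{i+k},
and rho(k) = gamma(k) / gamma(0). Sigma^2 cancels.
  numerator   = (1)*(0.018) + (-0.353)*(-0.426) = 0.168378.
  denominator = (1)^2 + (-0.353)^2 + (0.018)^2 + (-0.426)^2 = 1.306409.
  rho(2) = 0.168378 / 1.306409 = 0.1289.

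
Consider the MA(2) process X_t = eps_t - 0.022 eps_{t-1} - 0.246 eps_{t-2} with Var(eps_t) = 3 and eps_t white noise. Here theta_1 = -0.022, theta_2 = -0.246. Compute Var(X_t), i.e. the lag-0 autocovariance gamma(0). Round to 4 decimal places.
\gamma(0) = 3.1830

For an MA(q) process X_t = eps_t + sum_i theta_i eps_{t-i} with
Var(eps_t) = sigma^2, the variance is
  gamma(0) = sigma^2 * (1 + sum_i theta_i^2).
  sum_i theta_i^2 = (-0.022)^2 + (-0.246)^2 = 0.000484 + 0.060516 = 0.061.
  gamma(0) = 3 * (1 + 0.061) = 3 * 1.061 = 3.183, which rounds to 3.1830.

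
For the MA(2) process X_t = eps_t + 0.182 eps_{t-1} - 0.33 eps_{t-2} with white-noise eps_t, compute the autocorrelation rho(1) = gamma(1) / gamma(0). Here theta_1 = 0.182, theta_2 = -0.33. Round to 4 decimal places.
\rho(1) = 0.1068

For an MA(q) process with theta_0 = 1, the autocovariance is
  gamma(k) = sigma^2 * sum_{i=0..q-k} theta_i * theta_{i+k},
and rho(k) = gamma(k) / gamma(0). Sigma^2 cancels.
  numerator   = (1)*(0.182) + (0.182)*(-0.33) = 0.12194.
  denominator = (1)^2 + (0.182)^2 + (-0.33)^2 = 1.142024.
  rho(1) = 0.12194 / 1.142024 = 0.1068.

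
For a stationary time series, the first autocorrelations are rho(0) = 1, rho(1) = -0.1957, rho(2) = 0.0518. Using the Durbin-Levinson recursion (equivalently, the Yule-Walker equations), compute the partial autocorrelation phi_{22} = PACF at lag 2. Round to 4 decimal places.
\phi_{22} = 0.0140

The PACF at lag k is phi_{kk}, the last component of the solution
to the Yule-Walker system G_k phi = r_k where
  (G_k)_{ij} = rho(|i - j|), (r_k)_i = rho(i), i,j = 1..k.
Equivalently, Durbin-Levinson gives phi_{kk} iteratively:
  phi_{11} = rho(1)
  phi_{kk} = [rho(k) - sum_{j=1..k-1} phi_{k-1,j} rho(k-j)]
            / [1 - sum_{j=1..k-1} phi_{k-1,j} rho(j)],
  phi_{k,j} = phi_{k-1,j} - phi_{kk} phi_{k-1,k-j},  j = 1..k-1.
Step k = 1:
  phi_11 = rho(1) = -0.1957.
Step k = 2:
  phi_22 = [rho(2) - phi_11 rho(1)] / [1 - phi_11 rho(1)] = [0.0518 - (-0.1957)(-0.1957)] / [1 - (-0.1957)(-0.1957)]
         = 0.01350151 / 0.96170151 = 0.014.
Therefore phi_{22} = 0.0140.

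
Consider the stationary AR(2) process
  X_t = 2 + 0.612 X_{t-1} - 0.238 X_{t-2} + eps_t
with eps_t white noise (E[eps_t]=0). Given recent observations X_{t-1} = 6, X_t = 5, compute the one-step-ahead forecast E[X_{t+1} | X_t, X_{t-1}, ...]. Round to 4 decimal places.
E[X_{t+1} \mid \mathcal F_t] = 3.6320

For an AR(p) model X_t = c + sum_i phi_i X_{t-i} + eps_t, the
one-step-ahead conditional mean is
  E[X_{t+1} | X_t, ...] = c + sum_i phi_i X_{t+1-i}.
Substitute known values:
  E[X_{t+1} | ...] = 2 + (0.612) * (5) + (-0.238) * (6)
                   = 3.6320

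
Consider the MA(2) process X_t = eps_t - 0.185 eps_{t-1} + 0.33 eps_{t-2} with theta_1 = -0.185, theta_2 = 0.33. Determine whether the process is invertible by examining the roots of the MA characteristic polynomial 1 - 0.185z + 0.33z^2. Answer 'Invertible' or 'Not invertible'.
\text{Invertible}

The MA(q) characteristic polynomial is P(z) = 1 - 0.185z + 0.33z^2.
Invertibility requires all roots to lie outside the unit circle, i.e. |z| > 1 for every root.
Set 1 + (-0.185) z + (0.33) z^2 = 0, i.e. a z^2 + b z + c = 0 with a = 0.33, b = -0.185, c = 1.
Discriminant D = b^2 - 4ac = (-0.185)^2 - 4*(0.33)*1 = 0.034225 - (1.32) = -1.285775.
D < 0, so the roots are the complex-conjugate pair z = (-b +/- i sqrt(-D)) / (2a) = 0.2803 +/- 1.7181i.
For a conjugate pair |z|^2 = z * conj(z) = (product of roots) = c/a = 1/(0.33) = 3.030303, so |z| = sqrt(3.030303) = 1.7408 for both roots.
Moduli of all roots: 1.7408, 1.7408.
All moduli strictly greater than 1? Yes.
Verdict: Invertible.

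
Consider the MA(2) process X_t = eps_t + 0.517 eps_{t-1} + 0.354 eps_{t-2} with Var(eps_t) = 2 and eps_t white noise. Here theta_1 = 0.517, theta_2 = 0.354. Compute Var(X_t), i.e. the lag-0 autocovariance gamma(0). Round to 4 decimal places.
\gamma(0) = 2.7852

For an MA(q) process X_t = eps_t + sum_i theta_i eps_{t-i} with
Var(eps_t) = sigma^2, the variance is
  gamma(0) = sigma^2 * (1 + sum_i theta_i^2).
  sum_i theta_i^2 = (0.517)^2 + (0.354)^2 = 0.267289 + 0.125316 = 0.392605.
  gamma(0) = 2 * (1 + 0.392605) = 2 * 1.392605 = 2.78521, which rounds to 2.7852.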